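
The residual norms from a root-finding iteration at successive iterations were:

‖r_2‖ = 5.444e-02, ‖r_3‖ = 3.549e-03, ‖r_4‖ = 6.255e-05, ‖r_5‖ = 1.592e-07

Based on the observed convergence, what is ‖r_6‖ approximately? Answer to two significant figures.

2.3e-11

First estimate the order: p ≈ ln(‖r_5‖/‖r_4‖) / ln(‖r_4‖/‖r_3‖) = ln(1.592e-07/6.255e-05)/ln(6.255e-05/3.549e-03) = ln(0.00254516)/ln(0.0176247) ≈ 1.4792.
Then ‖r_6‖ ≈ ‖r_5‖·(‖r_5‖/‖r_4‖)^p = 1.592e-07·(0.00254516)^1.4792 = 1.592e-07·0.00014539 ≈ 2.315e-11.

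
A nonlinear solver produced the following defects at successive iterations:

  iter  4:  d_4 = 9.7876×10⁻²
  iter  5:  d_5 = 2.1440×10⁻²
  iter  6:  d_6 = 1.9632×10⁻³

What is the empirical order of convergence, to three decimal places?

1.574

p ≈ ln(d_6/d_5) / ln(d_5/d_4)
  = ln(1.9632×10⁻³/2.1440×10⁻²) / ln(2.1440×10⁻²/9.7876×10⁻²)
  = ln(0.0915672) / ln(0.219053)
  = -2.390682 / -1.518442 ≈ 1.574431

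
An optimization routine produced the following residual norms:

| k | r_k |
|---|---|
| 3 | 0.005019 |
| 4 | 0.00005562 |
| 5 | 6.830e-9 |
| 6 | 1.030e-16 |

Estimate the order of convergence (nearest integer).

Consecutive ratios: r_6/r_5 = 1.030e-16/6.830e-9 = 1.50805e-08, r_5/r_4 = 6.830e-9/0.00005562 = 0.000122798.
p ≈ ln(1.50805e-08)/ln(0.000122798) = -18.0099/-9.0050 ≈ 2.00.
So the convergence is quadratic (order 2).

2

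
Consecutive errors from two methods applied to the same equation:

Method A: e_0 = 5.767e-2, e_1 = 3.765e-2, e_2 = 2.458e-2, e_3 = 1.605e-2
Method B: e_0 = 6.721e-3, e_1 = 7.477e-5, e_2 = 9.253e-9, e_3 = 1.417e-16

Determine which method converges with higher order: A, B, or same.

Method A: p ≈ ln(1.605e-2/2.458e-2)/ln(2.458e-2/3.765e-2) ≈ 1.00.
Method B: p ≈ ln(1.417e-16/9.253e-9)/ln(9.253e-9/7.477e-5) ≈ 2.00.
Method B has the higher order (≈2.0 vs ≈1.0).

B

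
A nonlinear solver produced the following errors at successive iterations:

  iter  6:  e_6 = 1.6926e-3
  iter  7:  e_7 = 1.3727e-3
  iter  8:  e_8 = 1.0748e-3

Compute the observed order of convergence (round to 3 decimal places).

1.168

p ≈ ln(e_8/e_7) / ln(e_7/e_6)
  = ln(1.0748e-3/1.3727e-3) / ln(1.3727e-3/1.6926e-3)
  = ln(0.782982) / ln(0.811001)
  = -0.244646 / -0.209486 ≈ 1.167839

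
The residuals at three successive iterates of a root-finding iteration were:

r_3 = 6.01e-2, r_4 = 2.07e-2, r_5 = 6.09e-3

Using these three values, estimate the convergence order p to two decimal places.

1.15

p ≈ ln(r_5/r_4) / ln(r_4/r_3)
  = ln(6.09e-3/2.07e-2) / ln(2.07e-2/6.01e-2)
  = ln(0.294203) / ln(0.344426)
  = -1.22349 / -1.06588 ≈ 1.14787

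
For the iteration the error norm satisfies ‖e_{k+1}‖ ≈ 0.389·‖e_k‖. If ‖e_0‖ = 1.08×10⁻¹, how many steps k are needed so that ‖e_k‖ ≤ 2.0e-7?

14

After k steps, ‖e_k‖ ≈ 1.08×10⁻¹·0.389^k.
Need 0.389^k ≤ 2.0e-7/1.08×10⁻¹ = 1.85185e-06.
k ≥ ln(1.85185e-06)/ln(0.389) = -13.1993/-0.94418 = 13.980.
Smallest integer k = 14.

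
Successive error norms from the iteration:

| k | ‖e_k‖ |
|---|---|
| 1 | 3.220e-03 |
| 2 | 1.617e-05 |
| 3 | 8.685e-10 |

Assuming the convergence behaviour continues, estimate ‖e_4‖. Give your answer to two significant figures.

First estimate the order: p ≈ ln(‖e_3‖/‖e_2‖) / ln(‖e_2‖/‖e_1‖) = ln(8.685e-10/1.617e-05)/ln(1.617e-05/3.220e-03) = ln(5.37106e-05)/ln(0.00502174) ≈ 1.8572.
Then ‖e_4‖ ≈ ‖e_3‖·(‖e_3‖/‖e_2‖)^p = 8.685e-10·(5.37106e-05)^1.8572 = 8.685e-10·1.17454e-08 ≈ 1.02e-17.

1.0e-17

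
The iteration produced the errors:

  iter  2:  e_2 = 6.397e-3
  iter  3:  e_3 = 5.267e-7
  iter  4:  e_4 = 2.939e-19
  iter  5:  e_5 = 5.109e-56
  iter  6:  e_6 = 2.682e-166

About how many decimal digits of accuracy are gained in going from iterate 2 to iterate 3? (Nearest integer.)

Digits gained ≈ log₁₀(e_2/e_3) = log₁₀(6.397e-3/5.267e-7) = log₁₀(12145.4) ≈ 4.084.

4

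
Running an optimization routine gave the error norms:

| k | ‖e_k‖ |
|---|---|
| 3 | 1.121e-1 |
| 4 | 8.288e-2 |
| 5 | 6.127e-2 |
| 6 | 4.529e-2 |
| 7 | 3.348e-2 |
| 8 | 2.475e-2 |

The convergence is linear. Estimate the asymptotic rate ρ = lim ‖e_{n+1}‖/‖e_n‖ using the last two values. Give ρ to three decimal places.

ρ ≈ ‖e_8‖/‖e_7‖ = 2.475e-2/3.348e-2 = 0.73925

0.739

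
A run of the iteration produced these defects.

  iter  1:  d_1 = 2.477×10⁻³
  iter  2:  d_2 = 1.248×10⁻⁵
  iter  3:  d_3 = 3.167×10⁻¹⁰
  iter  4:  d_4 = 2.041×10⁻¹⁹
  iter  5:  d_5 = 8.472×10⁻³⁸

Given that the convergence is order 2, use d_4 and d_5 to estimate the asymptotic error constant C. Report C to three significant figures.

2.03

C ≈ d_5 / d_4^2
  = 8.472×10⁻³⁸ / (2.041×10⁻¹⁹)^2
  = 8.472×10⁻³⁸ / 4.16568e-38 ≈ 2.0338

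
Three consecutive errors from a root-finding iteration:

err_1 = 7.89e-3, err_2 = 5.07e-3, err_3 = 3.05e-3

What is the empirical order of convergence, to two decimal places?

p ≈ ln(err_3/err_2) / ln(err_2/err_1)
  = ln(3.05e-3/5.07e-3) / ln(5.07e-3/7.89e-3)
  = ln(0.601578) / ln(0.642586)
  = -0.50820 / -0.44225 ≈ 1.14912

1.15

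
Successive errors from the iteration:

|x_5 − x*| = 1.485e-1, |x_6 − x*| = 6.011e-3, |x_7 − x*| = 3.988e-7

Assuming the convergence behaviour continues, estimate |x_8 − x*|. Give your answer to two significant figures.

1.2e-19

First estimate the order: p ≈ ln(|x_7 − x*|/|x_6 − x*|) / ln(|x_6 − x*|/|x_5 − x*|) = ln(3.988e-7/6.011e-3)/ln(6.011e-3/1.485e-1) = ln(6.6345e-05)/ln(0.0404781) ≈ 2.9999.
Then |x_8 − x*| ≈ |x_7 − x*|·(|x_7 − x*|/|x_6 − x*|)^p = 3.988e-7·(6.6345e-05)^2.9999 = 3.988e-7·2.92309e-13 ≈ 1.166e-19.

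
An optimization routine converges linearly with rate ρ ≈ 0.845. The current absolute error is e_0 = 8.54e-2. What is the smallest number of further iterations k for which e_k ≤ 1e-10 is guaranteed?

After k steps, e_k ≈ 8.54e-2·0.845^k.
Need 0.845^k ≤ 1e-10/8.54e-2 = 1.17096e-09.
k ≥ ln(1.17096e-09)/ln(0.845) = -20.5654/-0.16842 = 122.108.
Smallest integer k = 123.

123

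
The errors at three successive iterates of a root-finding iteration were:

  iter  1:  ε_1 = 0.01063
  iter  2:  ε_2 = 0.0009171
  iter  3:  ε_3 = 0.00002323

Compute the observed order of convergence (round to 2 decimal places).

p ≈ ln(ε_3/ε_2) / ln(ε_2/ε_1)
  = ln(0.00002323/0.0009171) / ln(0.0009171/0.01063)
  = ln(0.0253298) / ln(0.0862747)
  = -3.67577 / -2.45022 ≈ 1.50018

1.50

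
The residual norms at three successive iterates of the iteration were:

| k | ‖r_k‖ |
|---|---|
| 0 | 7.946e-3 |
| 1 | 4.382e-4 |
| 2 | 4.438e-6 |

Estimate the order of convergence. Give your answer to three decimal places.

p ≈ ln(‖r_2‖/‖r_1‖) / ln(‖r_1‖/‖r_0‖)
  = ln(4.438e-6/4.382e-4) / ln(4.382e-4/7.946e-3)
  = ln(0.0101278) / ln(0.0551472)
  = -4.592471 / -2.897749 ≈ 1.584841

1.585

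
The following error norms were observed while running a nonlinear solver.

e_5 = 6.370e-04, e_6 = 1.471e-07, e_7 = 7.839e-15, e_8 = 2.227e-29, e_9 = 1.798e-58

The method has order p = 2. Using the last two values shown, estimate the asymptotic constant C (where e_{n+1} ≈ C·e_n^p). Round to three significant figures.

0.363

C ≈ e_9 / e_8^2
  = 1.798e-58 / (2.227e-29)^2
  = 1.798e-58 / 4.95953e-58 ≈ 0.36253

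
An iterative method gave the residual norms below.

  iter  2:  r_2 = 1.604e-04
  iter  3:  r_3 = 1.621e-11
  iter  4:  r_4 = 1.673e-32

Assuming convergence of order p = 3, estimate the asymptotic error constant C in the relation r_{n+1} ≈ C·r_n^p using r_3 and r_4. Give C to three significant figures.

C ≈ r_4 / r_3^3
  = 1.673e-32 / (1.621e-11)^3
  = 1.673e-32 / 4.25941e-33 ≈ 3.9278

3.93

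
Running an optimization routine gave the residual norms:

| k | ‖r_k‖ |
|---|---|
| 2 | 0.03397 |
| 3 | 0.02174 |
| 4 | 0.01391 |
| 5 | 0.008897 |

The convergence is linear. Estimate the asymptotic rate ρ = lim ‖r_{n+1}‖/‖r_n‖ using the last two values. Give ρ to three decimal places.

0.640

ρ ≈ ‖r_5‖/‖r_4‖ = 0.008897/0.01391 = 0.63961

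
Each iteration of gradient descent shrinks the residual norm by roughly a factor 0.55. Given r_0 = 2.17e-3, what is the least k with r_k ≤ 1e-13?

40

After k steps, r_k ≈ 2.17e-3·0.55^k.
Need 0.55^k ≤ 1e-13/2.17e-3 = 4.60829e-11.
k ≥ ln(4.60829e-11)/ln(0.55) = -23.8006/-0.59784 = 39.811.
Smallest integer k = 40.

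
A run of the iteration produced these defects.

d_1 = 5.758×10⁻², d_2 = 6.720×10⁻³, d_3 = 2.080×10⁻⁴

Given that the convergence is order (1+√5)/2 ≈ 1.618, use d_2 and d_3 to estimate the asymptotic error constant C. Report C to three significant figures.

0.681

C ≈ d_3 / d_2^1.618
  = 2.080×10⁻⁴ / (6.720×10⁻³)^1.618
  = 2.080×10⁻⁴ / 0.00030527 ≈ 0.68137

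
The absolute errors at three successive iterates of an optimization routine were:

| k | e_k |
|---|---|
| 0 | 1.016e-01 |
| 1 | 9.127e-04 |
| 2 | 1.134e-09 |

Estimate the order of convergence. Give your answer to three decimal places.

p ≈ ln(e_2/e_1) / ln(e_1/e_0)
  = ln(1.134e-09/9.127e-04) / ln(9.127e-04/1.016e-01)
  = ln(1.24247e-06) / ln(0.00898327)
  = -13.598409 / -4.712391 ≈ 2.885671

2.886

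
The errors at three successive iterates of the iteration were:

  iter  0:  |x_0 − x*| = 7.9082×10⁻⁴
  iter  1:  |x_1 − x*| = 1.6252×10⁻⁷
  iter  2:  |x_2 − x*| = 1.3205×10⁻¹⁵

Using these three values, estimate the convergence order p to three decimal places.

2.194

p ≈ ln(|x_2 − x*|/|x_1 − x*|) / ln(|x_1 − x*|/|x_0 − x*|)
  = ln(1.3205×10⁻¹⁵/1.6252×10⁻⁷) / ln(1.6252×10⁻⁷/7.9082×10⁻⁴)
  = ln(8.12515e-09) / ln(0.000205508)
  = -18.628302 / -8.490026 ≈ 2.194140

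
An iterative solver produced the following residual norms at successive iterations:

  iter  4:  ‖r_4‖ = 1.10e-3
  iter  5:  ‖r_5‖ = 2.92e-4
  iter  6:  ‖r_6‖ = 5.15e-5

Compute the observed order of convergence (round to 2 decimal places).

1.31

p ≈ ln(‖r_6‖/‖r_5‖) / ln(‖r_5‖/‖r_4‖)
  = ln(5.15e-5/2.92e-4) / ln(2.92e-4/1.10e-3)
  = ln(0.17637) / ln(0.265455)
  = -1.73517 / -1.32631 ≈ 1.30827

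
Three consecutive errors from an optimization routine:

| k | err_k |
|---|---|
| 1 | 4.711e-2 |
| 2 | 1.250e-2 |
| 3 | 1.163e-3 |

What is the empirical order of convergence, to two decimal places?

1.79

p ≈ ln(err_3/err_2) / ln(err_2/err_1)
  = ln(1.163e-3/1.250e-2) / ln(1.250e-2/4.711e-2)
  = ln(0.09304) / ln(0.265336)
  = -2.37473 / -1.32676 ≈ 1.78987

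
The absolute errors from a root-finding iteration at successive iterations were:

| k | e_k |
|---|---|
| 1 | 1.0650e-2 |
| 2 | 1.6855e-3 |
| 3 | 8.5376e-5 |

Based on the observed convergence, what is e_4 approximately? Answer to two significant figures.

6.8e-7

First estimate the order: p ≈ ln(e_3/e_2) / ln(e_2/e_1) = ln(8.5376e-5/1.6855e-3)/ln(1.6855e-3/1.0650e-2) = ln(0.0506532)/ln(0.158263) ≈ 1.6180.
Then e_4 ≈ e_3·(e_3/e_2)^p = 8.5376e-5·(0.0506532)^1.6180 = 8.5376e-5·0.00801778 ≈ 6.845e-07.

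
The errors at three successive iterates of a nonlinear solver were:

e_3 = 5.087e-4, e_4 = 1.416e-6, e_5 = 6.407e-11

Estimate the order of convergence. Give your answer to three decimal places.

p ≈ ln(e_5/e_4) / ln(e_4/e_3)
  = ln(6.407e-11/1.416e-6) / ln(1.416e-6/5.087e-4)
  = ln(4.52472e-05) / ln(0.00278357)
  = -10.003370 / -5.884021 ≈ 1.700091

1.700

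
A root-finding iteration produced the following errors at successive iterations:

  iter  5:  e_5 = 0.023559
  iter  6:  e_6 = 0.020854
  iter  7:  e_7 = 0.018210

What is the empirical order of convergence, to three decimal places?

1.112

p ≈ ln(e_7/e_6) / ln(e_6/e_5)
  = ln(0.018210/0.020854) / ln(0.020854/0.023559)
  = ln(0.873214) / ln(0.885182)
  = -0.135575 / -0.121962 ≈ 1.111617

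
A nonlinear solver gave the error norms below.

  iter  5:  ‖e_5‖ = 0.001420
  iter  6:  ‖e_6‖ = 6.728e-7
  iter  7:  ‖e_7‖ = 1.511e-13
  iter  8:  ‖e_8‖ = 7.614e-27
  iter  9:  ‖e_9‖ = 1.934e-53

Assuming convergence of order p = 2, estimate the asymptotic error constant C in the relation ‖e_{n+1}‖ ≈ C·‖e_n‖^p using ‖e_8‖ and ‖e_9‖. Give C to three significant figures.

C ≈ ‖e_9‖ / ‖e_8‖^2
  = 1.934e-53 / (7.614e-27)^2
  = 1.934e-53 / 5.7973e-53 ≈ 0.3336

0.334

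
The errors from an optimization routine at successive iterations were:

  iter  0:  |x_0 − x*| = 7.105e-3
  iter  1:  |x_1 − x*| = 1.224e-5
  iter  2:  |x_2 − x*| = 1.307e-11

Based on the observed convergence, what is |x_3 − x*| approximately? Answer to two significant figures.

First estimate the order: p ≈ ln(|x_2 − x*|/|x_1 − x*|) / ln(|x_1 − x*|/|x_0 − x*|) = ln(1.307e-11/1.224e-5)/ln(1.224e-5/7.105e-3) = ln(1.06781e-06)/ln(0.00172273) ≈ 2.1606.
Then |x_3 − x*| ≈ |x_2 − x*|·(|x_2 − x*|/|x_1 − x*|)^p = 1.307e-11·(1.06781e-06)^2.1606 = 1.307e-11·1.25304e-13 ≈ 1.638e-24.

1.6e-24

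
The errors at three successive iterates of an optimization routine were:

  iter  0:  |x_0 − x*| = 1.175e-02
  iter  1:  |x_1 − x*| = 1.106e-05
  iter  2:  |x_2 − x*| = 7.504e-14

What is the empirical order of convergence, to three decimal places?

p ≈ ln(|x_2 − x*|/|x_1 − x*|) / ln(|x_1 − x*|/|x_0 − x*|)
  = ln(7.504e-14/1.106e-05) / ln(1.106e-05/1.175e-02)
  = ln(6.78481e-09) / ln(0.000941277)
  = -18.808580 / -6.968273 ≈ 2.699174

2.699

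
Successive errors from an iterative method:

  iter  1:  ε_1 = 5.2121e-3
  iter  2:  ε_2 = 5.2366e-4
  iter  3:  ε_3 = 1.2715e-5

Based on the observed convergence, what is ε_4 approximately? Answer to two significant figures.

First estimate the order: p ≈ ln(ε_3/ε_2) / ln(ε_2/ε_1) = ln(1.2715e-5/5.2366e-4)/ln(5.2366e-4/5.2121e-3) = ln(0.024281)/ln(0.10047) ≈ 1.6180.
Then ε_4 ≈ ε_3·(ε_3/ε_2)^p = 1.2715e-5·(0.024281)^1.6180 = 1.2715e-5·0.00243984 ≈ 3.102e-08.

3.1e-8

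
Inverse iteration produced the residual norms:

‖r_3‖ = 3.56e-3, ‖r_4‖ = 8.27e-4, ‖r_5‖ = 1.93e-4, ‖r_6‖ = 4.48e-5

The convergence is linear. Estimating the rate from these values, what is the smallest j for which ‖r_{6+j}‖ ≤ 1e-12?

Rate ρ ≈ ‖r_6‖/‖r_5‖ = 4.48e-5/1.93e-4 = 0.2321.
After j more steps, ‖r_{6+j}‖ ≈ 4.48e-5·ρ^j; need ρ^j ≤ 1e-12/4.48e-5 = 2.23214e-08.
j ≥ ln(2.23214e-08)/ln(0.2321) = -17.6177/-1.46059 = 12.062.
So 13 more iterations are needed.

13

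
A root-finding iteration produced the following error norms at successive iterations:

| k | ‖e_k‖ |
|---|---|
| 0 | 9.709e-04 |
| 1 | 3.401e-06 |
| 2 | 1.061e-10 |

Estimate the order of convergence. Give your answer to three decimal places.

p ≈ ln(‖e_2‖/‖e_1‖) / ln(‖e_1‖/‖e_0‖)
  = ln(1.061e-10/3.401e-06) / ln(3.401e-06/9.709e-04)
  = ln(3.11967e-05) / ln(0.00350294)
  = -10.375198 / -5.654153 ≈ 1.834969

1.835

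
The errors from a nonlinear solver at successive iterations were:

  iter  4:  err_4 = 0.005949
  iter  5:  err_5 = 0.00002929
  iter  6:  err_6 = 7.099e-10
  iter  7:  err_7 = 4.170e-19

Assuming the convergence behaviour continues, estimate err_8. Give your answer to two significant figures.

1.4e-37

First estimate the order: p ≈ ln(err_7/err_6) / ln(err_6/err_5) = ln(4.170e-19/7.099e-10)/ln(7.099e-10/0.00002929) = ln(5.87407e-10)/ln(2.42369e-05) ≈ 2.0000.
Then err_8 ≈ err_7·(err_7/err_6)^p = 4.170e-19·(5.87407e-10)^2.0000 = 4.170e-19·3.45047e-19 ≈ 1.439e-37.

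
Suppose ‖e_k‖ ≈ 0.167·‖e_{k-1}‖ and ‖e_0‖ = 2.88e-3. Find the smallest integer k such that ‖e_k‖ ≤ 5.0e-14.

After k steps, ‖e_k‖ ≈ 2.88e-3·0.167^k.
Need 0.167^k ≤ 5.0e-14/2.88e-3 = 1.73611e-11.
k ≥ ln(1.73611e-11)/ln(0.167) = -24.7768/-1.78976 = 13.844.
Smallest integer k = 14.

14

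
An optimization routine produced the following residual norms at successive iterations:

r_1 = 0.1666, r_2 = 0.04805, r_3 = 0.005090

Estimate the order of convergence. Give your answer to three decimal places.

1.806

p ≈ ln(r_3/r_2) / ln(r_2/r_1)
  = ln(0.005090/0.04805) / ln(0.04805/0.1666)
  = ln(0.105931) / ln(0.288415)
  = -2.244967 / -1.243355 ≈ 1.805572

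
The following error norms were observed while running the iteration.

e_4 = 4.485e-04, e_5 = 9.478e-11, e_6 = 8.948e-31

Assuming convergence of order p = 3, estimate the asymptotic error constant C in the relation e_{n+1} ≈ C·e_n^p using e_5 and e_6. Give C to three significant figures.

C ≈ e_6 / e_5^3
  = 8.948e-31 / (9.478e-11)^3
  = 8.948e-31 / 8.51432e-31 ≈ 1.0509

1.05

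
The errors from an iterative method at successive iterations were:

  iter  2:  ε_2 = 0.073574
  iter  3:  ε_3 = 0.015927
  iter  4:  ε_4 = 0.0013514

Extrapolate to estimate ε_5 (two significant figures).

First estimate the order: p ≈ ln(ε_4/ε_3) / ln(ε_3/ε_2) = ln(0.0013514/0.015927)/ln(0.015927/0.073574) = ln(0.0848496)/ln(0.216476) ≈ 1.6120.
Then ε_5 ≈ ε_4·(ε_4/ε_3)^p = 0.0013514·(0.0848496)^1.6120 = 0.0013514·0.0187492 ≈ 2.534e-05.

2.5e-5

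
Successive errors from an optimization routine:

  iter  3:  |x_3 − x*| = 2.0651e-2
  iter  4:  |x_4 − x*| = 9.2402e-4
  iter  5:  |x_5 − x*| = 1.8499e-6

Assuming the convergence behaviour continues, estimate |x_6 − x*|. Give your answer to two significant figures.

7.4e-12

First estimate the order: p ≈ ln(|x_5 − x*|/|x_4 − x*|) / ln(|x_4 − x*|/|x_3 − x*|) = ln(1.8499e-6/9.2402e-4)/ln(9.2402e-4/2.0651e-2) = ln(0.00200201)/ln(0.0447446) ≈ 2.0000.
Then |x_6 − x*| ≈ |x_5 − x*|·(|x_5 − x*|/|x_4 − x*|)^p = 1.8499e-6·(0.00200201)^2.0000 = 1.8499e-6·4.00804e-06 ≈ 7.414e-12.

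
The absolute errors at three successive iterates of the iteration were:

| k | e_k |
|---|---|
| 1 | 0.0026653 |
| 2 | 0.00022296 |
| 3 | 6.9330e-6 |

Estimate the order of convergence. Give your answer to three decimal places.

p ≈ ln(e_3/e_2) / ln(e_2/e_1)
  = ln(6.9330e-6/0.00022296) / ln(0.00022296/0.0026653)
  = ln(0.0310953) / ln(0.0836529)
  = -3.470699 / -2.481079 ≈ 1.398867

1.399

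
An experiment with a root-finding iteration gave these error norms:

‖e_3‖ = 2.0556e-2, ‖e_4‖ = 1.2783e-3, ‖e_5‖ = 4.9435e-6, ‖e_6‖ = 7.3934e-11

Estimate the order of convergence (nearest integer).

2

Consecutive ratios: ‖e_6‖/‖e_5‖ = 7.3934e-11/4.9435e-6 = 1.49558e-05, ‖e_5‖/‖e_4‖ = 4.9435e-6/1.2783e-3 = 0.00386725.
p ≈ ln(1.49558e-05)/ln(0.00386725) = -11.1104/-5.5552 ≈ 2.00.
So the convergence is quadratic (order 2).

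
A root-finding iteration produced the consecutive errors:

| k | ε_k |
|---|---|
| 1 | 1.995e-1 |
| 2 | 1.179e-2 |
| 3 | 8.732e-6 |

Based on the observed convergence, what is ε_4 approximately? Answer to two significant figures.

9.2e-14

First estimate the order: p ≈ ln(ε_3/ε_2) / ln(ε_2/ε_1) = ln(8.732e-6/1.179e-2)/ln(1.179e-2/1.995e-1) = ln(0.000740628)/ln(0.0590977) ≈ 2.5483.
Then ε_4 ≈ ε_3·(ε_3/ε_2)^p = 8.732e-6·(0.000740628)^2.5483 = 8.732e-6·1.05391e-08 ≈ 9.203e-14.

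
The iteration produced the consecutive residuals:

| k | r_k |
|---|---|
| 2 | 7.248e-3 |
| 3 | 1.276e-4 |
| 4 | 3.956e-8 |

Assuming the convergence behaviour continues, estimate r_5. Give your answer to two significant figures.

3.8e-15

First estimate the order: p ≈ ln(r_4/r_3) / ln(r_3/r_2) = ln(3.956e-8/1.276e-4)/ln(1.276e-4/7.248e-3) = ln(0.000310031)/ln(0.0176049) ≈ 1.9999.
Then r_5 ≈ r_4·(r_4/r_3)^p = 3.956e-8·(0.000310031)^1.9999 = 3.956e-8·9.61969e-08 ≈ 3.806e-15.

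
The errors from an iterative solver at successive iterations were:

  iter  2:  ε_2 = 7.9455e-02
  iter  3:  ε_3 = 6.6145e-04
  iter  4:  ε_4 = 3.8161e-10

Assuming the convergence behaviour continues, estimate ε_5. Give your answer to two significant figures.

First estimate the order: p ≈ ln(ε_4/ε_3) / ln(ε_3/ε_2) = ln(3.8161e-10/6.6145e-04)/ln(6.6145e-04/7.9455e-02) = ln(5.76929e-07)/ln(0.00832484) ≈ 3.0000.
Then ε_5 ≈ ε_4·(ε_4/ε_3)^p = 3.8161e-10·(5.76929e-07)^3.0000 = 3.8161e-10·1.92029e-19 ≈ 7.328e-29.

7.3e-29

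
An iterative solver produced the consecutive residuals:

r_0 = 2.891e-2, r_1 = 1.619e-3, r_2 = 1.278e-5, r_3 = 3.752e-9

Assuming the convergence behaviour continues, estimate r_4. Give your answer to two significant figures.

First estimate the order: p ≈ ln(r_3/r_2) / ln(r_2/r_1) = ln(3.752e-9/1.278e-5)/ln(1.278e-5/1.619e-3) = ln(0.000293584)/ln(0.00789376) ≈ 1.6799.
Then r_4 ≈ r_3·(r_3/r_2)^p = 3.752e-9·(0.000293584)^1.6799 = 3.752e-9·1.16451e-06 ≈ 4.369e-15.

4.4e-15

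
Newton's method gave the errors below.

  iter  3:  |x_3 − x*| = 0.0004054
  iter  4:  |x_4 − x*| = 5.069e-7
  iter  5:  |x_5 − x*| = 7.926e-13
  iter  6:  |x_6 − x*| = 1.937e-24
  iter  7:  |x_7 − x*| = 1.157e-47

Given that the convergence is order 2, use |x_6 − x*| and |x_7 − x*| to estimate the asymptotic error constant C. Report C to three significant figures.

C ≈ |x_7 − x*| / |x_6 − x*|^2
  = 1.157e-47 / (1.937e-24)^2
  = 1.157e-47 / 3.75197e-48 ≈ 3.0837

3.08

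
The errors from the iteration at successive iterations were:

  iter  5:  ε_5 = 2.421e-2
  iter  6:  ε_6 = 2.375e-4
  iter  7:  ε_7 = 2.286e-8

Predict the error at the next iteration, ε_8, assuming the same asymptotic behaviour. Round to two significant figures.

2.1e-16

First estimate the order: p ≈ ln(ε_7/ε_6) / ln(ε_6/ε_5) = ln(2.286e-8/2.375e-4)/ln(2.375e-4/2.421e-2) = ln(9.62526e-05)/ln(0.00981) ≈ 2.0000.
Then ε_8 ≈ ε_7·(ε_7/ε_6)^p = 2.286e-8·(9.62526e-05)^2.0000 = 2.286e-8·9.26456e-09 ≈ 2.118e-16.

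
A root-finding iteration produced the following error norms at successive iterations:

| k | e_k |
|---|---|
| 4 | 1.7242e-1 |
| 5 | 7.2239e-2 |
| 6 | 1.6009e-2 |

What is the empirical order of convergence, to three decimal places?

1.732

p ≈ ln(e_6/e_5) / ln(e_5/e_4)
  = ln(1.6009e-2/7.2239e-2) / ln(7.2239e-2/1.7242e-1)
  = ln(0.221612) / ln(0.418971)
  = -1.506827 / -0.869954 ≈ 1.732077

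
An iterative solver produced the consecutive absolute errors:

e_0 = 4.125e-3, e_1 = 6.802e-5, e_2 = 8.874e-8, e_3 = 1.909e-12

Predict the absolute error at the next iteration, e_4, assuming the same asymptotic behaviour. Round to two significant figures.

First estimate the order: p ≈ ln(e_3/e_2) / ln(e_2/e_1) = ln(1.909e-12/8.874e-8)/ln(8.874e-8/6.802e-5) = ln(2.15123e-05)/ln(0.00130462) ≈ 1.6181.
Then e_4 ≈ e_3·(e_3/e_2)^p = 1.909e-12·(2.15123e-05)^1.6181 = 1.909e-12·2.80427e-08 ≈ 5.353e-20.

5.4e-20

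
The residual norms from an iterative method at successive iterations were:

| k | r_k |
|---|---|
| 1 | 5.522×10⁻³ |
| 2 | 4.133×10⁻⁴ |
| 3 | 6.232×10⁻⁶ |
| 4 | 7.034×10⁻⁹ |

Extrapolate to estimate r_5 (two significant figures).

1.2e-13

First estimate the order: p ≈ ln(r_4/r_3) / ln(r_3/r_2) = ln(7.034×10⁻⁹/6.232×10⁻⁶)/ln(6.232×10⁻⁶/4.133×10⁻⁴) = ln(0.00112869)/ln(0.0150786) ≈ 1.6180.
Then r_5 ≈ r_4·(r_4/r_3)^p = 7.034×10⁻⁹·(0.00112869)^1.6180 = 7.034×10⁻⁹·1.70242e-05 ≈ 1.197e-13.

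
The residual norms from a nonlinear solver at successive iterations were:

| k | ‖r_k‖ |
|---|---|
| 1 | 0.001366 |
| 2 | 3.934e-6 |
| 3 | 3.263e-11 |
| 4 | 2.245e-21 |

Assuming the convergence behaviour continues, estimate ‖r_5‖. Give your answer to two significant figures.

First estimate the order: p ≈ ln(‖r_4‖/‖r_3‖) / ln(‖r_3‖/‖r_2‖) = ln(2.245e-21/3.263e-11)/ln(3.263e-11/3.934e-6) = ln(6.88017e-11)/ln(8.29436e-06) ≈ 2.0000.
Then ‖r_5‖ ≈ ‖r_4‖·(‖r_4‖/‖r_3‖)^p = 2.245e-21·(6.88017e-11)^2.0000 = 2.245e-21·4.73367e-21 ≈ 1.063e-41.

1.1e-41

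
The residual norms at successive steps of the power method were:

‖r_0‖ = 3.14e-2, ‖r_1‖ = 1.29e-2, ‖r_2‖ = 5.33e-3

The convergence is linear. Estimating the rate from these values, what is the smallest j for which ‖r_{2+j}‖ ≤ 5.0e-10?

Rate ρ ≈ ‖r_2‖/‖r_1‖ = 5.33e-3/1.29e-2 = 0.4132.
After j more steps, ‖r_{2+j}‖ ≈ 5.33e-3·ρ^j; need ρ^j ≤ 5.0e-10/5.33e-3 = 9.38086e-08.
j ≥ ln(9.38086e-08)/ln(0.4132) = -16.1820/-0.88382 = 18.309.
So 19 more iterations are needed.

19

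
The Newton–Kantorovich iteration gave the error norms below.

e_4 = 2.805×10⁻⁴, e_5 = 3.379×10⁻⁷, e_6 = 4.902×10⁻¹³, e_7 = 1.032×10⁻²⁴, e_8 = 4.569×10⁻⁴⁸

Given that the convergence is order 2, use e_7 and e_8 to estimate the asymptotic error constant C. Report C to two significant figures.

C ≈ e_8 / e_7^2
  = 4.569×10⁻⁴⁸ / (1.032×10⁻²⁴)^2
  = 4.569×10⁻⁴⁸ / 1.06502e-48 ≈ 4.29

4.3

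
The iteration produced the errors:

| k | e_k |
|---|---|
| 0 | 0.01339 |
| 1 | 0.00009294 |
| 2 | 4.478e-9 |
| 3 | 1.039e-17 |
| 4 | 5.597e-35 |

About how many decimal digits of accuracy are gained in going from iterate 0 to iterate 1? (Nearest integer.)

2

Digits gained ≈ log₁₀(e_0/e_1) = log₁₀(0.01339/0.00009294) = log₁₀(144.071) ≈ 2.159.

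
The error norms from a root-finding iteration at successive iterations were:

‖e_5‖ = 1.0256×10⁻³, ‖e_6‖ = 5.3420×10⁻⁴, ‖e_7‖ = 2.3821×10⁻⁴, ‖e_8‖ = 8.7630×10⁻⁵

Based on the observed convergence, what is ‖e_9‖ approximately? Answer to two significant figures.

First estimate the order: p ≈ ln(‖e_8‖/‖e_7‖) / ln(‖e_7‖/‖e_6‖) = ln(8.7630×10⁻⁵/2.3821×10⁻⁴)/ln(2.3821×10⁻⁴/5.3420×10⁻⁴) = ln(0.367869)/ln(0.445919) ≈ 1.2382.
Then ‖e_9‖ ≈ ‖e_8‖·(‖e_8‖/‖e_7‖)^p = 8.7630×10⁻⁵·(0.367869)^1.2382 = 8.7630×10⁻⁵·0.289895 ≈ 2.54e-05.

2.5e-5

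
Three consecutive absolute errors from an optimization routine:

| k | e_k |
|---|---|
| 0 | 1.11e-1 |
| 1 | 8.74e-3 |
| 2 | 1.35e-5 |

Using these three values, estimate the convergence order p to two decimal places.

2.55

p ≈ ln(e_2/e_1) / ln(e_1/e_0)
  = ln(1.35e-5/8.74e-3) / ln(8.74e-3/1.11e-1)
  = ln(0.00154462) / ln(0.0787387)
  = -6.47298 / -2.54162 ≈ 2.54679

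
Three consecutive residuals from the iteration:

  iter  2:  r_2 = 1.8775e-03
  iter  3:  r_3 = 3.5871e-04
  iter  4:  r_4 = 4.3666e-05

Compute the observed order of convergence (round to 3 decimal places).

p ≈ ln(r_4/r_3) / ln(r_3/r_2)
  = ln(4.3666e-05/3.5871e-04) / ln(3.5871e-04/1.8775e-03)
  = ln(0.121731) / ln(0.191057)
  = -2.105942 / -1.655183 ≈ 1.272332

1.272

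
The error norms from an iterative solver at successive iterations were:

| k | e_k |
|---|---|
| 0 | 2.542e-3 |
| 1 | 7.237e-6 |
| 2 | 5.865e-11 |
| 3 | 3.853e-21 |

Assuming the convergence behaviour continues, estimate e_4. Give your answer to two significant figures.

First estimate the order: p ≈ ln(e_3/e_2) / ln(e_2/e_1) = ln(3.853e-21/5.865e-11)/ln(5.865e-11/7.237e-6) = ln(6.56948e-11)/ln(8.10419e-06) ≈ 2.0000.
Then e_4 ≈ e_3·(e_3/e_2)^p = 3.853e-21·(6.56948e-11)^2.0000 = 3.853e-21·4.31581e-21 ≈ 1.663e-41.

1.7e-41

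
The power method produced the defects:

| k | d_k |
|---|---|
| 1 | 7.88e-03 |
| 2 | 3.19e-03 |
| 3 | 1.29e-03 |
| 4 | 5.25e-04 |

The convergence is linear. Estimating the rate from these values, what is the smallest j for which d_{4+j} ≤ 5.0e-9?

Rate ρ ≈ d_4/d_3 = 5.25e-04/1.29e-03 = 0.4070.
After j more steps, d_{4+j} ≈ 5.25e-04·ρ^j; need ρ^j ≤ 5.0e-9/5.25e-04 = 9.52381e-06.
j ≥ ln(9.52381e-06)/ln(0.4070) = -11.5617/-0.89894 = 12.861.
So 13 more iterations are needed.

13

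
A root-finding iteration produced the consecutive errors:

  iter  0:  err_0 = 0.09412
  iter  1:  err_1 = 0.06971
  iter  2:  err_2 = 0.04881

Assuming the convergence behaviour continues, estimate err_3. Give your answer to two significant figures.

First estimate the order: p ≈ ln(err_2/err_1) / ln(err_1/err_0) = ln(0.04881/0.06971)/ln(0.06971/0.09412) = ln(0.700186)/ln(0.74065) ≈ 1.1871.
Then err_3 ≈ err_2·(err_2/err_1)^p = 0.04881·(0.700186)^1.1871 = 0.04881·0.655017 ≈ 0.03197.

3.2e-2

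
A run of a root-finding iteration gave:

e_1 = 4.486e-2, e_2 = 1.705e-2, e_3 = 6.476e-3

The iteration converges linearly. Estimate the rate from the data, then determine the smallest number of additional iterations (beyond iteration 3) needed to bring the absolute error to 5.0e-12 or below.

22

Rate ρ ≈ e_3/e_2 = 6.476e-3/1.705e-2 = 0.3798.
After j more steps, e_{3+j} ≈ 6.476e-3·ρ^j; need ρ^j ≤ 5.0e-12/6.476e-3 = 7.72082e-10.
j ≥ ln(7.72082e-10)/ln(0.3798) = -20.9819/-0.96811 = 21.673.
So 22 more iterations are needed.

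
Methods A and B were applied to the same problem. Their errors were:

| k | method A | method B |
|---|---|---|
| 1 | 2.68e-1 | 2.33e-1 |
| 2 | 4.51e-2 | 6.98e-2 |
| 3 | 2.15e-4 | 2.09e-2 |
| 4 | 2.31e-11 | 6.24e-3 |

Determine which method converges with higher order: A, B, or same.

A

Method A: p ≈ ln(2.31e-11/2.15e-4)/ln(2.15e-4/4.51e-2) ≈ 3.00.
Method B: p ≈ ln(6.24e-3/2.09e-2)/ln(2.09e-2/6.98e-2) ≈ 1.00.
Method A has the higher order (≈3.0 vs ≈1.0).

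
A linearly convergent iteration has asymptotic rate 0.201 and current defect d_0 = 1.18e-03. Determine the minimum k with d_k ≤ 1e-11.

After k steps, d_k ≈ 1.18e-03·0.201^k.
Need 0.201^k ≤ 1e-11/1.18e-03 = 8.47458e-09.
k ≥ ln(8.47458e-09)/ln(0.201) = -18.5862/-1.60445 = 11.584.
Smallest integer k = 12.

12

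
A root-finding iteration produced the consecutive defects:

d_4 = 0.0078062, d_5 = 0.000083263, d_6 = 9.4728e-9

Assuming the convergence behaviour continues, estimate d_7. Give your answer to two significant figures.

1.2e-16

First estimate the order: p ≈ ln(d_6/d_5) / ln(d_5/d_4) = ln(9.4728e-9/0.000083263)/ln(0.000083263/0.0078062) = ln(0.00011377)/ln(0.0106663) ≈ 2.0000.
Then d_7 ≈ d_6·(d_6/d_5)^p = 9.4728e-9·(0.00011377)^2.0000 = 9.4728e-9·1.29436e-08 ≈ 1.226e-16.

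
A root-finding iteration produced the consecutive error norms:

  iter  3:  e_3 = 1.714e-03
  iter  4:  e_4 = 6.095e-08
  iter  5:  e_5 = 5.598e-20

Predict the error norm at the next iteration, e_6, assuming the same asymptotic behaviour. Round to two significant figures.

First estimate the order: p ≈ ln(e_5/e_4) / ln(e_4/e_3) = ln(5.598e-20/6.095e-08)/ln(6.095e-08/1.714e-03) = ln(9.18458e-13)/ln(3.55601e-05) ≈ 2.7055.
Then e_6 ≈ e_5·(e_5/e_4)^p = 5.598e-20·(9.18458e-13)^2.7055 = 5.598e-20·2.7168e-33 ≈ 1.521e-52.

1.5e-52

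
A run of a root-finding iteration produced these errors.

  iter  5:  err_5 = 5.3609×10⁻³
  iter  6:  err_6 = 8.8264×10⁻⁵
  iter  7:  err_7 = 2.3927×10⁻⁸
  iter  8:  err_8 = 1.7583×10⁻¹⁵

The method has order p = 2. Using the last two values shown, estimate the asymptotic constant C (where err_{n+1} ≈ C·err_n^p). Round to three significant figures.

3.07

C ≈ err_8 / err_7^2
  = 1.7583×10⁻¹⁵ / (2.3927×10⁻⁸)^2
  = 1.7583×10⁻¹⁵ / 5.72501e-16 ≈ 3.0713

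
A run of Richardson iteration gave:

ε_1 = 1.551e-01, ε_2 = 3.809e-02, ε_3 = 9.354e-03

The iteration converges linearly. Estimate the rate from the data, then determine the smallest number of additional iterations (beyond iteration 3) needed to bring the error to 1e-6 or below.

7

Rate ρ ≈ ε_3/ε_2 = 9.354e-03/3.809e-02 = 0.2456.
After j more steps, ε_{3+j} ≈ 9.354e-03·ρ^j; need ρ^j ≤ 1e-6/9.354e-03 = 0.000106906.
j ≥ ln(0.000106906)/ln(0.2456) = -9.1436/-1.40405 = 6.512.
So 7 more iterations are needed.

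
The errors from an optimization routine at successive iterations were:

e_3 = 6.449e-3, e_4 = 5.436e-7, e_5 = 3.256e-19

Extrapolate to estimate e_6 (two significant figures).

7.0e-56

First estimate the order: p ≈ ln(e_5/e_4) / ln(e_4/e_3) = ln(3.256e-19/5.436e-7)/ln(5.436e-7/6.449e-3) = ln(5.9897e-13)/ln(8.42921e-05) ≈ 3.0000.
Then e_6 ≈ e_5·(e_5/e_4)^p = 3.256e-19·(5.9897e-13)^3.0000 = 3.256e-19·2.1489e-37 ≈ 6.997e-56.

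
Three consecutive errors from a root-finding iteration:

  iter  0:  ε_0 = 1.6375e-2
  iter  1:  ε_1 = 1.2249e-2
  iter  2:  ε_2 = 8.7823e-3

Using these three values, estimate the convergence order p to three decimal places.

p ≈ ln(ε_2/ε_1) / ln(ε_1/ε_0)
  = ln(8.7823e-3/1.2249e-2) / ln(1.2249e-2/1.6375e-2)
  = ln(0.716981) / ln(0.748031)
  = -0.332706 / -0.290311 ≈ 1.146033

1.146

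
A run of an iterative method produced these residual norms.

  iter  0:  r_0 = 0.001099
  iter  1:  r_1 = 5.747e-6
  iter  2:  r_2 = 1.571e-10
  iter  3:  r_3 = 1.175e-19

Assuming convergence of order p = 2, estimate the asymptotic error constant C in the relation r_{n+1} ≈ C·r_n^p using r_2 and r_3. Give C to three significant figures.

C ≈ r_3 / r_2^2
  = 1.175e-19 / (1.571e-10)^2
  = 1.175e-19 / 2.46804e-20 ≈ 4.7609

4.76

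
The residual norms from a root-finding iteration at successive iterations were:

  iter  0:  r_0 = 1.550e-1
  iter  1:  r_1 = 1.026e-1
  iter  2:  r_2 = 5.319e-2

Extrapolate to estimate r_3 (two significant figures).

First estimate the order: p ≈ ln(r_2/r_1) / ln(r_1/r_0) = ln(5.319e-2/1.026e-1)/ln(1.026e-1/1.550e-1) = ln(0.518421)/ln(0.661935) ≈ 1.5923.
Then r_3 ≈ r_2·(r_2/r_1)^p = 5.319e-2·(0.518421)^1.5923 = 5.319e-2·0.351309 ≈ 0.01869.

1.9e-2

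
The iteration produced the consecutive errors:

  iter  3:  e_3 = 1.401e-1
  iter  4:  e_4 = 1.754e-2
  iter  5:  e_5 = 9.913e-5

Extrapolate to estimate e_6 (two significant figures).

First estimate the order: p ≈ ln(e_5/e_4) / ln(e_4/e_3) = ln(9.913e-5/1.754e-2)/ln(1.754e-2/1.401e-1) = ln(0.00565165)/ln(0.125196) ≈ 2.4909.
Then e_6 ≈ e_5·(e_5/e_4)^p = 9.913e-5·(0.00565165)^2.4909 = 9.913e-5·2.51706e-06 ≈ 2.495e-10.

2.5e-10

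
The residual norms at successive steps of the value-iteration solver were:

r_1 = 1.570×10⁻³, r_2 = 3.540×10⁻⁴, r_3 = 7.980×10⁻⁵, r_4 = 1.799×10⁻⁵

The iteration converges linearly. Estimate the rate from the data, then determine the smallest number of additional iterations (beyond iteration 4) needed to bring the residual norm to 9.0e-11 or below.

9

Rate ρ ≈ r_4/r_3 = 1.799×10⁻⁵/7.980×10⁻⁵ = 0.2254.
After j more steps, r_{4+j} ≈ 1.799×10⁻⁵·ρ^j; need ρ^j ≤ 9.0e-11/1.799×10⁻⁵ = 5.00278e-06.
j ≥ ln(5.00278e-06)/ln(0.2254) = -12.2055/-1.48988 = 8.192.
So 9 more iterations are needed.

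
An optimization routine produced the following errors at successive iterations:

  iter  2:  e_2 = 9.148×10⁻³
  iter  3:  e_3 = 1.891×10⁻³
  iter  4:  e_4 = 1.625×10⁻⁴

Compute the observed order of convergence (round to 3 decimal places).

1.557

p ≈ ln(e_4/e_3) / ln(e_3/e_2)
  = ln(1.625×10⁻⁴/1.891×10⁻³) / ln(1.891×10⁻³/9.148×10⁻³)
  = ln(0.0859334) / ln(0.206712)
  = -2.454183 / -1.576429 ≈ 1.556799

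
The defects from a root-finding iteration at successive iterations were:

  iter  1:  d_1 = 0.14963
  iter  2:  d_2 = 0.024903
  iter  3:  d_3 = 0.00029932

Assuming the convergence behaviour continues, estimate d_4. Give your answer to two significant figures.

5.5e-9

First estimate the order: p ≈ ln(d_3/d_2) / ln(d_2/d_1) = ln(0.00029932/0.024903)/ln(0.024903/0.14963) = ln(0.0120194)/ln(0.166431) ≈ 2.4656.
Then d_4 ≈ d_3·(d_3/d_2)^p = 0.00029932·(0.0120194)^2.4656 = 0.00029932·1.84399e-05 ≈ 5.519e-09.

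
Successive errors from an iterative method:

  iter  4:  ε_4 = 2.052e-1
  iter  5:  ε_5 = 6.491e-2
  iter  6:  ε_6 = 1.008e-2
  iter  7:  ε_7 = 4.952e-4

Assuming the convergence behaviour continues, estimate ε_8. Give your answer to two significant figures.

3.8e-6

First estimate the order: p ≈ ln(ε_7/ε_6) / ln(ε_6/ε_5) = ln(4.952e-4/1.008e-2)/ln(1.008e-2/6.491e-2) = ln(0.049127)/ln(0.155292) ≈ 1.6179.
Then ε_8 ≈ ε_7·(ε_7/ε_6)^p = 4.952e-4·(0.049127)^1.6179 = 4.952e-4·0.00763286 ≈ 3.78e-06.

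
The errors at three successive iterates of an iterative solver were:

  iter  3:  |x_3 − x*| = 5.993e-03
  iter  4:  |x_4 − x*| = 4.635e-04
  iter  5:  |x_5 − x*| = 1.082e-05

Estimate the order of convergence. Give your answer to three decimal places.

p ≈ ln(|x_5 − x*|/|x_4 − x*|) / ln(|x_4 − x*|/|x_3 − x*|)
  = ln(1.082e-05/4.635e-04) / ln(4.635e-04/5.993e-03)
  = ln(0.0233441) / ln(0.0773402)
  = -3.757411 / -2.559541 ≈ 1.468002

1.468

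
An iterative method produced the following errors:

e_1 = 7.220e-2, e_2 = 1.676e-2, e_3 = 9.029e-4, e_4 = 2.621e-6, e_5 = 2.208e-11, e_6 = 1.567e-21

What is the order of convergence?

2

Consecutive ratios: e_6/e_5 = 1.567e-21/2.208e-11 = 7.09692e-11, e_5/e_4 = 2.208e-11/2.621e-6 = 8.42427e-06.
p ≈ ln(7.09692e-11)/ln(8.42427e-06) = -23.3688/-11.6844 ≈ 2.00.
So the convergence is quadratic (order 2).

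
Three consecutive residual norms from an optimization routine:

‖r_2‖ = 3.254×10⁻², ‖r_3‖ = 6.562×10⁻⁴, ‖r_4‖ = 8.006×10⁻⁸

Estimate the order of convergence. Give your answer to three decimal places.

p ≈ ln(‖r_4‖/‖r_3‖) / ln(‖r_3‖/‖r_2‖)
  = ln(8.006×10⁻⁸/6.562×10⁻⁴) / ln(6.562×10⁻⁴/3.254×10⁻²)
  = ln(0.000122005) / ln(0.0201659)
  = -9.011449 / -3.903762 ≈ 2.308401

2.308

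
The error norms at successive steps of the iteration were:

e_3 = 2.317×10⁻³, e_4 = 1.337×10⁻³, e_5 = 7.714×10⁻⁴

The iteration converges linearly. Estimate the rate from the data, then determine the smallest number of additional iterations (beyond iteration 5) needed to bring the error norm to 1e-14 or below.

46

Rate ρ ≈ e_5/e_4 = 7.714×10⁻⁴/1.337×10⁻³ = 0.5770.
After j more steps, e_{5+j} ≈ 7.714×10⁻⁴·ρ^j; need ρ^j ≤ 1e-14/7.714×10⁻⁴ = 1.29634e-11.
j ≥ ln(1.29634e-11)/ln(0.5770) = -25.0689/-0.54991 = 45.587.
So 46 more iterations are needed.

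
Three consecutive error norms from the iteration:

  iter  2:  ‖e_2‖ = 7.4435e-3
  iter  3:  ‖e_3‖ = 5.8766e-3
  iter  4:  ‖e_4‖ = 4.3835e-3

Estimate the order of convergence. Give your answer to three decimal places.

1.240

p ≈ ln(‖e_4‖/‖e_3‖) / ln(‖e_3‖/‖e_2‖)
  = ln(4.3835e-3/5.8766e-3) / ln(5.8766e-3/7.4435e-3)
  = ln(0.745925) / ln(0.789494)
  = -0.293130 / -0.236363 ≈ 1.240169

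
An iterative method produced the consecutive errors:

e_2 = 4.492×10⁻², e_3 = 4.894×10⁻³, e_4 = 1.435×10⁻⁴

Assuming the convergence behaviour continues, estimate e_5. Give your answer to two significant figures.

First estimate the order: p ≈ ln(e_4/e_3) / ln(e_3/e_2) = ln(1.435×10⁻⁴/4.894×10⁻³)/ln(4.894×10⁻³/4.492×10⁻²) = ln(0.0293216)/ln(0.108949) ≈ 1.5921.
Then e_5 ≈ e_4·(e_4/e_3)^p = 1.435×10⁻⁴·(0.0293216)^1.5921 = 1.435×10⁻⁴·0.00362752 ≈ 5.205e-07.

5.2e-7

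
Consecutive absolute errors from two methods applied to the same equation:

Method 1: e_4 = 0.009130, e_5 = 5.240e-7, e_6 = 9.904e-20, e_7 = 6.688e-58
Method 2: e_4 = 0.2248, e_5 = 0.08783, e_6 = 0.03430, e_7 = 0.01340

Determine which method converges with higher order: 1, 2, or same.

Method 1: p ≈ ln(6.688e-58/9.904e-20)/ln(9.904e-20/5.240e-7) ≈ 3.00.
Method 2: p ≈ ln(0.01340/0.03430)/ln(0.03430/0.08783) ≈ 1.00.
Method 1 has the higher order (≈3.0 vs ≈1.0).

1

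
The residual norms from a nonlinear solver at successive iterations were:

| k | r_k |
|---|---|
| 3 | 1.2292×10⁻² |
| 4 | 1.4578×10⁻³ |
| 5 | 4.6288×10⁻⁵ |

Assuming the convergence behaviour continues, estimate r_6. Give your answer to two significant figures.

1.7e-7

First estimate the order: p ≈ ln(r_5/r_4) / ln(r_4/r_3) = ln(4.6288×10⁻⁵/1.4578×10⁻³)/ln(1.4578×10⁻³/1.2292×10⁻²) = ln(0.031752)/ln(0.118597) ≈ 1.6181.
Then r_6 ≈ r_5·(r_5/r_4)^p = 4.6288×10⁻⁵·(0.031752)^1.6181 = 4.6288×10⁻⁵·0.00376457 ≈ 1.743e-07.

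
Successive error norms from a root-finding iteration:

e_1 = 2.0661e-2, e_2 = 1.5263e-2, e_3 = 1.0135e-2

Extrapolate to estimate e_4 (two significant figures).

First estimate the order: p ≈ ln(e_3/e_2) / ln(e_2/e_1) = ln(1.0135e-2/1.5263e-2)/ln(1.5263e-2/2.0661e-2) = ln(0.664024)/ln(0.738735) ≈ 1.3521.
Then e_4 ≈ e_3·(e_3/e_2)^p = 1.0135e-2·(0.664024)^1.3521 = 1.0135e-2·0.574877 ≈ 0.005826.

5.8e-3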